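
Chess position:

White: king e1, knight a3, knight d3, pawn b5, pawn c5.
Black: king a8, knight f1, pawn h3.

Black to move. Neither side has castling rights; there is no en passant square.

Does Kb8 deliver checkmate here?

After Kb8: white king on e1; in check: no.
White is not in check, so this cannot be checkmate.

no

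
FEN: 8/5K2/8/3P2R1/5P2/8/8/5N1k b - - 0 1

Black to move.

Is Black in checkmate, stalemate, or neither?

stalemate

Black to move; black king on h1.
In check: no.
King squares — g1: attacked by Rg5; g2: attacked by Rg5; h2: attacked by Nf1.
Legal moves for Black: none.
Not in check and no legal moves → stalemate.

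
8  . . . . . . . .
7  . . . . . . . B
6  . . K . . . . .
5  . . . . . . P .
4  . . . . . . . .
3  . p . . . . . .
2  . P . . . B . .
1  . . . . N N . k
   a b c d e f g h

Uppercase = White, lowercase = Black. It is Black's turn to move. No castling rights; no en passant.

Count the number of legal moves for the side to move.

Black to move; king on h1.
In check: no.
Legal moves: none.
Count: 0.

0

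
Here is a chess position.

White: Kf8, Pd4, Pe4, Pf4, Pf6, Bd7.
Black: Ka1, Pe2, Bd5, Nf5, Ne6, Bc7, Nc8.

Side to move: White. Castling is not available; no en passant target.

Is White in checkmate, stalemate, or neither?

neither

White to move; white king on f8.
In check: yes, from the black knight on e6.
Legal moves for White: Kg8, Ke8, Kf7, Bxe6.
White is in check but has 4 legal moves → neither.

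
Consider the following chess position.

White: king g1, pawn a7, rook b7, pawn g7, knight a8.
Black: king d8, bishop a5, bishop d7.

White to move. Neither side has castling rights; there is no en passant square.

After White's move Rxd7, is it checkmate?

no

After Rxd7: black king on d8; in check: yes, from the white rook on d7.
Black has 3 legal replies: Ke8, Kc8, Kxd7.
In check but a legal move exists → not checkmate.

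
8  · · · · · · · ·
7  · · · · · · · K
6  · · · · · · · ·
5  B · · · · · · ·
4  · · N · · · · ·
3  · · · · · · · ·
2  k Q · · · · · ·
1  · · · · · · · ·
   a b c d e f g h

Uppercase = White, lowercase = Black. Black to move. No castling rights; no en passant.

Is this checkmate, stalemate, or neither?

checkmate

Black to move; black king on a2.
In check: yes, from the white queen on b2.
King squares — a1: attacked by Qb2; b1: attacked by Qb2; b2: attacked by Nc4; a3: attacked by Qb2; b3: attacked by Qb2.
Legal moves for Black: none.
In check with no legal moves → checkmate.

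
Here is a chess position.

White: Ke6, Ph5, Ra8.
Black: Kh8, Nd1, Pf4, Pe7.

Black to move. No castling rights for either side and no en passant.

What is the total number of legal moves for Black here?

Black to move; king on h8.
In check: yes, from the white rook on a8.
Legal moves: Kh7, Kg7.
Count: 2.

2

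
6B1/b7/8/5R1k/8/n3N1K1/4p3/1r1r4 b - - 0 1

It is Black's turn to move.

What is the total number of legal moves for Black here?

Black to move; king on h5.
In check: yes, from the white rook on f5.
Legal moves: Kh6, Kg6.
Count: 2.

2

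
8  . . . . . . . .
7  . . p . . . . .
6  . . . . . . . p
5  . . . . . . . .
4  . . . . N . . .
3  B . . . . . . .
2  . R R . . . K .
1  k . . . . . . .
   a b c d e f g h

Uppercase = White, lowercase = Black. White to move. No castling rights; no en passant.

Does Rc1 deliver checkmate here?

yes

After Rc1: black king on a1; in check: yes, from the white rook on c1.
King squares — b1: attacked by Rc1; a2: attacked by Rb2; b2: attacked by Ba3.
Black has no legal moves → checkmate.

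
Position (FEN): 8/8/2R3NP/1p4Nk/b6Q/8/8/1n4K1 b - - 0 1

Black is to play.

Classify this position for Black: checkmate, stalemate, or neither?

Black to move; black king on h5.
In check: yes, from the white queen on h4.
King squares — g4: attacked by Qh4; h4: attacked by Ng6; g5: attacked by Qh4; g6: attacked by Rc6; h6: attacked by Qh4.
Legal moves for Black: none.
In check with no legal moves → checkmate.

checkmate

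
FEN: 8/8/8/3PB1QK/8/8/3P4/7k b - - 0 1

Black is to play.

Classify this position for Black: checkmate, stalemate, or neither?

Black to move; black king on h1.
In check: no.
King squares — g1: attacked by Qg5; g2: attacked by Qg5; h2: attacked by Be5.
Legal moves for Black: none.
Not in check and no legal moves → stalemate.

stalemate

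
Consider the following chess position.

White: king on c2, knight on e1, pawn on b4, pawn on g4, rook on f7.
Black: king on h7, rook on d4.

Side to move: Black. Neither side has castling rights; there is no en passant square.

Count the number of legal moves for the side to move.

Black to move; king on h7.
In check: yes, from the white rook on f7.
Legal moves: Kh8, Kg8, Kh6, Kg6.
Count: 4.

4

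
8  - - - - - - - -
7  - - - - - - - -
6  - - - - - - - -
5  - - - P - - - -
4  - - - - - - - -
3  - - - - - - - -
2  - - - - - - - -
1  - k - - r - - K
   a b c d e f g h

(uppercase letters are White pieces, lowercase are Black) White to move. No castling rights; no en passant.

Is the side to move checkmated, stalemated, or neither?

White to move; white king on h1.
In check: yes, from the black rook on e1.
King squares — g1: attacked by Re1; g2: available; h2: available.
Legal moves for White: Kh2, Kg2.
White is in check but has 2 legal moves → neither.

neither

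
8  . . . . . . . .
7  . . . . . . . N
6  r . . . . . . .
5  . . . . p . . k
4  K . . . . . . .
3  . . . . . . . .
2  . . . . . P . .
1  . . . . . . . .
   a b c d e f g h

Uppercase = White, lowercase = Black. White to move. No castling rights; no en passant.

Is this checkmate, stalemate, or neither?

White to move; white king on a4.
In check: yes, from the black rook on a6.
Legal moves for White: Kb5, Kb4, Kb3.
White is in check but has 3 legal moves → neither.

neither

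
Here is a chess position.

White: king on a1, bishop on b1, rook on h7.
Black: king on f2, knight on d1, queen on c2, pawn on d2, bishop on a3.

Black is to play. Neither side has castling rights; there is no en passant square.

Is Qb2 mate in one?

yes

After Qb2: white king on a1; in check: yes, from the black queen on b2.
King squares — b1: own bishop; a2: attacked by Qb2; b2: attacked by Nd1.
White has no legal moves → checkmate.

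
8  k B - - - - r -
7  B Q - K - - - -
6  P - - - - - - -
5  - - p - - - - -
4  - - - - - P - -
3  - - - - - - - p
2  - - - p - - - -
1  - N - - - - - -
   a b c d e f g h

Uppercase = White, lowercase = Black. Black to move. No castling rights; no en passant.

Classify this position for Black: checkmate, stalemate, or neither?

Black to move; black king on a8.
In check: yes, from the white queen on b7.
King squares — a7: attacked by Qb7; b7: attacked by Pa6; b8: attacked by Ba7.
Legal moves for Black: none.
In check with no legal moves → checkmate.

checkmate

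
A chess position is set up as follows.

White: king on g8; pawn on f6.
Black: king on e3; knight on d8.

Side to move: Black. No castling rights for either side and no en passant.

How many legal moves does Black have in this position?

12

Black to move; king on e3.
In check: no.
Legal moves: Nf7, Nb7, Ne6, Nc6, Kf4, Ke4, Kd4, Kf3, Kd3, Kf2, Ke2, Kd2.
Count: 12.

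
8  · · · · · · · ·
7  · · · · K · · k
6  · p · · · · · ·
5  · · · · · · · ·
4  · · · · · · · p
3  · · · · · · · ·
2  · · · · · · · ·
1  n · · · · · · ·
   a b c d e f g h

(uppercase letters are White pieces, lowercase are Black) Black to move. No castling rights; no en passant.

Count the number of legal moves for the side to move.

9

Black to move; king on h7.
In check: no.
Legal moves: Kh8, Kg8, Kg7, Kh6, Kg6, Nb3, Nc2, b5, h3.
Count: 9.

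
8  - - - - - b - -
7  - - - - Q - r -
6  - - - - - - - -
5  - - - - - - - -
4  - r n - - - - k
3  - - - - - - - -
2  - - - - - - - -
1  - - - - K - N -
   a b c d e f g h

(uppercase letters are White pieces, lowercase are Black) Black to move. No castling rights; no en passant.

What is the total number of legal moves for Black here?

Black to move; king on h4.
In check: yes, from the white queen on e7.
Legal moves: Kh5, Kg4, Kg3, Bxe7, Rxe7+, Rg5.
Count: 6.

6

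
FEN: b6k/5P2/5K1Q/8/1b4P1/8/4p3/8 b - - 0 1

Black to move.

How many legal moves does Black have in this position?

Black to move; king on h8.
In check: yes, from the white queen on h6.
Legal moves: none.
Count: 0.

0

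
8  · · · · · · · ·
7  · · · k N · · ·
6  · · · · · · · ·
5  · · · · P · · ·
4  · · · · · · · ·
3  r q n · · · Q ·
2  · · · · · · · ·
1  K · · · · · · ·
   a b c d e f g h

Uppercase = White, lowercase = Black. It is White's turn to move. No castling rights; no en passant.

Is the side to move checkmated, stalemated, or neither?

checkmate

White to move; white king on a1.
In check: yes, from the black rook on a3.
King squares — b1: attacked by Qb3; a2: attacked by Ra3; b2: attacked by Qb3.
Legal moves for White: none.
In check with no legal moves → checkmate.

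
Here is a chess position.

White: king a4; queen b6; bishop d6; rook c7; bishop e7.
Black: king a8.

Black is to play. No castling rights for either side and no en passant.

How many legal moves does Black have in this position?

Black to move; king on a8.
In check: no.
Legal moves: none.
Count: 0.

0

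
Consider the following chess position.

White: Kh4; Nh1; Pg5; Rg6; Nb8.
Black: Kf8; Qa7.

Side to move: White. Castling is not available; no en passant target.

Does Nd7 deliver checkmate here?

After Nd7: black king on f8; in check: yes, from the white knight on d7.
Black has 4 legal replies: Ke8, Kf7, Ke7, Qxd7.
In check but a legal move exists → not checkmate.

no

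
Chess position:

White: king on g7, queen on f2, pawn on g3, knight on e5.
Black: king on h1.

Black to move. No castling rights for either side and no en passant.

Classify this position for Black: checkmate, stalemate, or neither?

Black to move; black king on h1.
In check: no.
King squares — g1: attacked by Qf2; g2: attacked by Qf2; h2: attacked by Qf2.
Legal moves for Black: none.
Not in check and no legal moves → stalemate.

stalemate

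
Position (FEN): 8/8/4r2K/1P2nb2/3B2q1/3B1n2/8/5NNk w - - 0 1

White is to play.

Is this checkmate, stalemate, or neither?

checkmate

White to move; white king on h6.
In check: yes, from the black rook on e6.
King squares — g5: attacked by Nf3; h5: attacked by Qg4; g6: attacked by Qg4; g7: attacked by Qg4; h7: attacked by Bf5.
Legal moves for White: none.
In check with no legal moves → checkmate.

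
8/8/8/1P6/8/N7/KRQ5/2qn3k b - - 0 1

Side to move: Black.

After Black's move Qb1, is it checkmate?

no

After Qb1: white king on a2; in check: yes, from the black queen on b1.
White has 5 legal replies: Kb3, Kxb1, Nxb1, Qxb1, Rxb1.
In check but a legal move exists → not checkmate.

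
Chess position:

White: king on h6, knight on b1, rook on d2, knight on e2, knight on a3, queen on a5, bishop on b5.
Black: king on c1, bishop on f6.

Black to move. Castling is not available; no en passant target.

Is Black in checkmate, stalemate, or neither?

checkmate

Black to move; black king on c1.
In check: yes, from the white knight on e2.
King squares — b1: attacked by Na3; d1: attacked by Rd2; b2: attacked by Rd2; c2: attacked by Rd2; d2: attacked by Nb1.
Legal moves for Black: none.
In check with no legal moves → checkmate.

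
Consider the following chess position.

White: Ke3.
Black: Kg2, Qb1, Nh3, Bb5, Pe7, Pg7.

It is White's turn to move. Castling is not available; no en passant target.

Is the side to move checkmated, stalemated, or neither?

White to move; white king on e3.
In check: no.
Legal moves for White: Kd4, Kd2.
White has 2 legal moves and is not in check → neither.

neither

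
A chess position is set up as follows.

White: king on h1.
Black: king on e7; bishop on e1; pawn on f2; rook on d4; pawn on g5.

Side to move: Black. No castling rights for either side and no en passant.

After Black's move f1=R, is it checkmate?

no

After f1=R: white king on h1; in check: yes, from the black rook on f1.
White has 2 legal replies: Kh2, Kg2.
In check but a legal move exists → not checkmate.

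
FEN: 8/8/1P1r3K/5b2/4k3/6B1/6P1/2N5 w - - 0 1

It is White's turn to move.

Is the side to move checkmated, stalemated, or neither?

White to move; white king on h6.
In check: yes, from the black rook on d6.
Legal moves for White: Kg7, Kh5, Kg5, Bxd6.
White is in check but has 4 legal moves → neither.

neither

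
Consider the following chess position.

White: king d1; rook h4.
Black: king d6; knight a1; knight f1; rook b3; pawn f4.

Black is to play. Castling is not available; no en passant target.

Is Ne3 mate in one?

no

After Ne3: white king on d1; in check: yes, from the black knight on e3.
White has 4 legal replies: Ke2, Kd2, Ke1, Kc1.
In check but a legal move exists → not checkmate.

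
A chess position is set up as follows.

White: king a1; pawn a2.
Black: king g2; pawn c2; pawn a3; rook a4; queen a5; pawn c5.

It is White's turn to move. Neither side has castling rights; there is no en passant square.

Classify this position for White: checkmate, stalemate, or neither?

stalemate

White to move; white king on a1.
In check: no.
King squares — b1: attacked by Pc2; a2: own pawn; b2: attacked by Pa3.
Legal moves for White: none.
Not in check and no legal moves → stalemate.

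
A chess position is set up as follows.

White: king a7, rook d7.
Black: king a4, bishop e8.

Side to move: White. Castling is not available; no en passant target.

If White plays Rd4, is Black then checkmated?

no

After Rd4: black king on a4; in check: yes, from the white rook on d4.
Black has 4 legal replies: Kb5, Ka5, Kb3, Ka3.
In check but a legal move exists → not checkmate.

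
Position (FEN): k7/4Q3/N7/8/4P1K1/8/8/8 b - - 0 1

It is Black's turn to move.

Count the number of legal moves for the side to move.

Black to move; king on a8.
In check: no.
Legal moves: none.
Count: 0.

0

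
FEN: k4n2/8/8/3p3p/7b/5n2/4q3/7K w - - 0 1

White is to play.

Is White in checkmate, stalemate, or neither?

White to move; white king on h1.
In check: no.
King squares — g1: attacked by Nf3; g2: attacked by Qe2; h2: attacked by Qe2.
Legal moves for White: none.
Not in check and no legal moves → stalemate.

stalemate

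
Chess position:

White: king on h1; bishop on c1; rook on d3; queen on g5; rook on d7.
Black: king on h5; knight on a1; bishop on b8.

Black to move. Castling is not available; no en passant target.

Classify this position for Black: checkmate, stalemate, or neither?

Black to move; black king on h5.
In check: yes, from the white queen on g5.
King squares — g4: attacked by Qg5; h4: attacked by Qg5; g5: attacked by Bc1; g6: attacked by Qg5; h6: attacked by Qg5.
Legal moves for Black: none.
In check with no legal moves → checkmate.

checkmate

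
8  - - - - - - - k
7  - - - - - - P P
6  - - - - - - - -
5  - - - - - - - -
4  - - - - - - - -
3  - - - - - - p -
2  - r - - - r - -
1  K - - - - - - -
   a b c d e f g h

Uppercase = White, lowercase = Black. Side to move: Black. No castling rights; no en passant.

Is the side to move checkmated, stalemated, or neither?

Black to move; black king on h8.
In check: yes, from the white pawn on g7.
King squares — g7: available; h7: available; g8: attacked by Ph7.
Legal moves for Black: Kxh7, Kxg7.
Black is in check but has 2 legal moves → neither.

neither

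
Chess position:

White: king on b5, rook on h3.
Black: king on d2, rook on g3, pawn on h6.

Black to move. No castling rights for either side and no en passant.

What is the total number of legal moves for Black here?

Black to move; king on d2.
In check: no.
Legal moves: Rg8, Rg7, Rg6, Rg5+, Rg4, Rxh3, Rf3, Re3, Rd3, Rc3, Rb3+, Ra3, Rg2, Rg1, Ke3, Kd3, Kc3, Ke2, Kc2, Ke1, Kd1, Kc1, h5.
Count: 23.

23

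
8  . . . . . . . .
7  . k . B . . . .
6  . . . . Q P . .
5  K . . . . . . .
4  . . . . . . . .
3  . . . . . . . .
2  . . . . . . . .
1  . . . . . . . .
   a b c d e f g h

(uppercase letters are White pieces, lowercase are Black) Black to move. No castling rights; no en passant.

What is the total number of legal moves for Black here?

Black to move; king on b7.
In check: no.
Legal moves: Kb8, Ka8, Kc7, Ka7.
Count: 4.

4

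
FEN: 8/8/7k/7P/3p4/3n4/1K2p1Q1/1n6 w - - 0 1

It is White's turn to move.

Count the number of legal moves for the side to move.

5

White to move; king on b2.
In check: yes, from the black knight on d3.
Legal moves: Kb3, Kc2, Ka2, Kxb1, Ka1.
Count: 5.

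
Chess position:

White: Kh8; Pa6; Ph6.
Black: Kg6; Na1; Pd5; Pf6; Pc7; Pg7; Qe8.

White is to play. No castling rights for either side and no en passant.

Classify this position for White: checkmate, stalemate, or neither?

White to move; white king on h8.
In check: yes, from the black queen on e8.
King squares — g7: attacked by Kg6; h7: attacked by Kg6; g8: attacked by Qe8.
Legal moves for White: none.
In check with no legal moves → checkmate.

checkmate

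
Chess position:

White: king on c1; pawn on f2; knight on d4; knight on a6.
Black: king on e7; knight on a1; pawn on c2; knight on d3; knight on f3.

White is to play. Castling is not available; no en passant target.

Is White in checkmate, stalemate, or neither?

White to move; white king on c1.
In check: yes, from the black knight on d3.
King squares — b1: attacked by Pc2; d1: attacked by Pc2; b2: attacked by Nd3; c2: attacked by Na1; d2: attacked by Nf3.
Legal moves for White: none.
In check with no legal moves → checkmate.

checkmate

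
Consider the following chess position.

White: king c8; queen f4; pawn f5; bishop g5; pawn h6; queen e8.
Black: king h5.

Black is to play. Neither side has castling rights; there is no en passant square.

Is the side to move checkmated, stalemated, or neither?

checkmate

Black to move; black king on h5.
In check: yes, from the white queen on e8.
King squares — g4: attacked by Qf4; h4: attacked by Qf4; g5: attacked by Qf4; g6: attacked by Pf5; h6: attacked by Bg5.
Legal moves for Black: none.
In check with no legal moves → checkmate.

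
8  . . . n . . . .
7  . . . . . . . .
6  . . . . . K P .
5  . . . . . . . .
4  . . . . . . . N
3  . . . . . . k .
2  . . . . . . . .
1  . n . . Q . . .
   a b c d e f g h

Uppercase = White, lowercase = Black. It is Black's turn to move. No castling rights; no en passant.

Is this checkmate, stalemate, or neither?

neither

Black to move; black king on g3.
In check: yes, from the white queen on e1.
King squares — f2: attacked by Qe1; g2: attacked by Nh4; h2: available; f3: attacked by Nh4; h3: available; f4: available; g4: available; h4: attacked by Qe1.
Legal moves for Black: Kg4, Kf4, Kh3, Kh2.
Black is in check but has 4 legal moves → neither.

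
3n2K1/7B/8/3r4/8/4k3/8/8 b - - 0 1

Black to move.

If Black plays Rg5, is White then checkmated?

After Rg5: white king on g8; in check: yes, from the black rook on g5.
White has 3 legal replies: Kh8, Kf8, Bg6.
In check but a legal move exists → not checkmate.

no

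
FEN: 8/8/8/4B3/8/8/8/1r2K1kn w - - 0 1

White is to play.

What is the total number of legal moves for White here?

2

White to move; king on e1.
In check: yes, from the black rook on b1.
Legal moves: Ke2, Kd2.
Count: 2.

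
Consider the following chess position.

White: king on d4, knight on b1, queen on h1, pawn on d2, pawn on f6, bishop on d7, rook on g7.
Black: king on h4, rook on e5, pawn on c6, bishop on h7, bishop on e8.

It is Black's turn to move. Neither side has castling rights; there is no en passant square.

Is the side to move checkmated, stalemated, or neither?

Black to move; black king on h4.
In check: yes, from the white queen on h1.
King squares — g3: attacked by Rg7; h3: attacked by Qh1; g4: attacked by Bd7; g5: attacked by Rg7; h5: attacked by Qh1.
Legal moves for Black: none.
In check with no legal moves → checkmate.

checkmate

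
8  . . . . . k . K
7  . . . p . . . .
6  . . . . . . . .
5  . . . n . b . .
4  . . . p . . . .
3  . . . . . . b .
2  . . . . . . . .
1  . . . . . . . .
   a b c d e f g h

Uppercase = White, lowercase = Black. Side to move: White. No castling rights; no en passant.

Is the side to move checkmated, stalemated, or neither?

stalemate

White to move; white king on h8.
In check: no.
King squares — g7: attacked by Kf8; h7: attacked by Bf5; g8: attacked by Kf8.
Legal moves for White: none.
Not in check and no legal moves → stalemate.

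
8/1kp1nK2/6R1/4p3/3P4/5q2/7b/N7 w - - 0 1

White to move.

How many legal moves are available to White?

5

White to move; king on f7.
In check: yes, from the black queen on f3.
Legal moves: Ke8, Kg7, Kxe7, Ke6, Rf6.
Count: 5.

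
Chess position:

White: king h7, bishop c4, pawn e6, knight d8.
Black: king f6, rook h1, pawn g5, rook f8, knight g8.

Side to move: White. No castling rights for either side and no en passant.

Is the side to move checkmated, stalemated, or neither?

checkmate

White to move; white king on h7.
In check: yes, from the black rook on h1.
King squares — g6: attacked by Kf6; h6: attacked by Rh1; g7: attacked by Kf6; g8: attacked by Rf8; h8: attacked by Rh1.
Legal moves for White: none.
In check with no legal moves → checkmate.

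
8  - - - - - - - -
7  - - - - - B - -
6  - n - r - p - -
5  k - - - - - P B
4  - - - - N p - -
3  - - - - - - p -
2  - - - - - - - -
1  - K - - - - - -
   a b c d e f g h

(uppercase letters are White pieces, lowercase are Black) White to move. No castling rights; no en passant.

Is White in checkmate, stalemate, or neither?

neither

White to move; white king on b1.
In check: no.
Legal moves for White include: Bg8, Be8, Bfg6, Be6, Bd5, Bc4, Bb3, Ba2, Bhg6, Bg4, Bf3, Be2, Bd1, Nxf6, Nxd6, Nc5, Nxg3, Nc3, ... (list truncated; more exist).
White has legal moves and is not in check → neither.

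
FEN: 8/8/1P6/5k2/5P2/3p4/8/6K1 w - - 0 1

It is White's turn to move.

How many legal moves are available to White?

6

White to move; king on g1.
In check: no.
Legal moves: Kh2, Kg2, Kf2, Kh1, Kf1, b7.
Count: 6.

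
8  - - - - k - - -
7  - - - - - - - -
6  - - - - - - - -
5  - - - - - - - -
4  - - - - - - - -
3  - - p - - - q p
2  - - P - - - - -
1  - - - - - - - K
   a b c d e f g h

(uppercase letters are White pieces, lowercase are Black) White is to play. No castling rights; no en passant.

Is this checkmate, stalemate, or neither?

stalemate

White to move; white king on h1.
In check: no.
King squares — g1: attacked by Qg3; g2: attacked by Qg3; h2: attacked by Qg3.
Legal moves for White: none.
Not in check and no legal moves → stalemate.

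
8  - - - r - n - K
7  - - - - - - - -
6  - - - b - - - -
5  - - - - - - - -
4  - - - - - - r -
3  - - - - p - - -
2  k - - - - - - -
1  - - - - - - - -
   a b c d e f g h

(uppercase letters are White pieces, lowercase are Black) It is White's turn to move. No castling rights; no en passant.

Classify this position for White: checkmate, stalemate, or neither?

stalemate

White to move; white king on h8.
In check: no.
King squares — g7: attacked by Rg4; h7: attacked by Nf8; g8: attacked by Rg4.
Legal moves for White: none.
Not in check and no legal moves → stalemate.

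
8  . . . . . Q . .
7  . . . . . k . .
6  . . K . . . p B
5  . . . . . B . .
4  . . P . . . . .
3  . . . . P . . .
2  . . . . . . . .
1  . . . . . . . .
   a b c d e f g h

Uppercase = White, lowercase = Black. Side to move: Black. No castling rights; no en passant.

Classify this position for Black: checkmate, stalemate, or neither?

checkmate

Black to move; black king on f7.
In check: yes, from the white queen on f8.
King squares — e6: attacked by Bf5; f6: attacked by Qf8; g6: own pawn; e7: attacked by Qf8; g7: attacked by Bh6; e8: attacked by Qf8; f8: attacked by Bh6; g8: attacked by Qf8.
Legal moves for Black: none.
In check with no legal moves → checkmate.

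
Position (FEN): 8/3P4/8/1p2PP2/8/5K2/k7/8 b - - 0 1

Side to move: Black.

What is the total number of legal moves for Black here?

Black to move; king on a2.
In check: no.
Legal moves: Kb3, Ka3, Kb2, Kb1, Ka1, b4.
Count: 6.

6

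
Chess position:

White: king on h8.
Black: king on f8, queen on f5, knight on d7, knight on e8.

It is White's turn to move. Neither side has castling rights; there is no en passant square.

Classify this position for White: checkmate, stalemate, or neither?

White to move; white king on h8.
In check: no.
King squares — g7: attacked by Ne8; h7: attacked by Qf5; g8: attacked by Kf8.
Legal moves for White: none.
Not in check and no legal moves → stalemate.

stalemate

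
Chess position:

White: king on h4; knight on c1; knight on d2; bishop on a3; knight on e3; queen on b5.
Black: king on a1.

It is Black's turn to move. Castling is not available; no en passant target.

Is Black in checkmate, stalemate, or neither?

Black to move; black king on a1.
In check: no.
King squares — b1: attacked by Nd2; a2: attacked by Nc1; b2: attacked by Ba3.
Legal moves for Black: none.
Not in check and no legal moves → stalemate.

stalemate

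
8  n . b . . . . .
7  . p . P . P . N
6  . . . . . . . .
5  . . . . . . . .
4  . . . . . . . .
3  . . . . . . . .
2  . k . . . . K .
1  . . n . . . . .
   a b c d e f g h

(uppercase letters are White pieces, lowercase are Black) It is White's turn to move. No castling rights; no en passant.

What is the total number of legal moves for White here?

White to move; king on g2.
In check: no.
Legal moves: Nf8, Nf6, Ng5, Kh3, Kg3, Kf3, Kh2, Kf2, Kh1, Kg1, Kf1, dxc8=Q, dxc8=R, dxc8=B, dxc8=N, f8=Q, f8=R, f8=B, f8=N, d8=Q, d8=R, d8=B, d8=N.
Count: 23.

23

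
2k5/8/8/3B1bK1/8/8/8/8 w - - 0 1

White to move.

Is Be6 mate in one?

no

After Be6: black king on c8; in check: yes, from the white bishop on e6.
Black has 5 legal replies: Kd8, Kb8, Kc7, Kb7, Bxe6.
In check but a legal move exists → not checkmate.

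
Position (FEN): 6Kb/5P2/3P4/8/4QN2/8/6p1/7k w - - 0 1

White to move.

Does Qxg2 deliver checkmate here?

yes

After Qxg2: black king on h1; in check: yes, from the white queen on g2.
King squares — g1: attacked by Qg2; g2: attacked by Nf4; h2: attacked by Qg2.
Black has no legal moves → checkmate.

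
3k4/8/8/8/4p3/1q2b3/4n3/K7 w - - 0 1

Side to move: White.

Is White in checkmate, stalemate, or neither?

White to move; white king on a1.
In check: no.
King squares — b1: attacked by Qb3; a2: attacked by Qb3; b2: attacked by Qb3.
Legal moves for White: none.
Not in check and no legal moves → stalemate.

stalemate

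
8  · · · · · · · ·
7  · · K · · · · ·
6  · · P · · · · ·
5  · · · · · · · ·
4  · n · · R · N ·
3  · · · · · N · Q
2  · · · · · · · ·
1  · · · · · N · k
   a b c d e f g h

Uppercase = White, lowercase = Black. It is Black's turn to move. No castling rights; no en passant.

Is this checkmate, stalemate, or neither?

Black to move; black king on h1.
In check: yes, from the white queen on h3.
King squares — g1: attacked by Nf3; g2: attacked by Qh3; h2: attacked by Nf1.
Legal moves for Black: none.
In check with no legal moves → checkmate.

checkmate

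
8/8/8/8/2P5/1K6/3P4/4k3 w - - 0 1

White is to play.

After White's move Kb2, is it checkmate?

no

After Kb2: black king on e1; in check: no.
Black is not in check, so this cannot be checkmate.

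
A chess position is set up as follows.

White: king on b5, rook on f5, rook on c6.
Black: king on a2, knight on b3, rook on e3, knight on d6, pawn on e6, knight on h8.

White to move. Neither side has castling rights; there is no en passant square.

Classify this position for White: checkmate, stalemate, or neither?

White to move; white king on b5.
In check: yes, from the black knight on d6.
Legal moves for White: Kb6, Ka6, Kb4, Ka4, Rxd6.
White is in check but has 5 legal moves → neither.

neither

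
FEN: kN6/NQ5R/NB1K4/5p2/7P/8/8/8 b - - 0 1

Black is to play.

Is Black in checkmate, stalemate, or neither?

checkmate

Black to move; black king on a8.
In check: yes, from the white queen on b7.
King squares — a7: attacked by Bb6; b7: attacked by Rh7; b8: attacked by Na6.
Legal moves for Black: none.
In check with no legal moves → checkmate.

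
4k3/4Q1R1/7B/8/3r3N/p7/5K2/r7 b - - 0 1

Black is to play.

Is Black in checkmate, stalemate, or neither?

Black to move; black king on e8.
In check: yes, from the white queen on e7.
King squares — d7: attacked by Qe7; e7: attacked by Rg7; f7: attacked by Qe7; d8: attacked by Qe7; f8: attacked by Qe7.
Legal moves for Black: none.
In check with no legal moves → checkmate.

checkmate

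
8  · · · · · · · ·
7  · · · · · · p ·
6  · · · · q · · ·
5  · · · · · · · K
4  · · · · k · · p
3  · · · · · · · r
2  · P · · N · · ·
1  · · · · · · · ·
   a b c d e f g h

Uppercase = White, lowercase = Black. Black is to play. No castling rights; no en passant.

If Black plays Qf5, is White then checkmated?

After Qf5: white king on h5; in check: yes, from the black queen on f5.
King squares — g4: attacked by Qf5; h4: attacked by Rh3; g5: attacked by Qf5; g6: attacked by Qf5; h6: attacked by Pg7.
White has no legal moves → checkmate.

yes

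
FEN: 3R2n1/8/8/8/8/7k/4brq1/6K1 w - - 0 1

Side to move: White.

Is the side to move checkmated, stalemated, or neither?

checkmate

White to move; white king on g1.
In check: yes, from the black queen on g2.
King squares — f1: attacked by Be2; h1: attacked by Qg2; f2: attacked by Qg2; g2: attacked by Rf2; h2: attacked by Qg2.
Legal moves for White: none.
In check with no legal moves → checkmate.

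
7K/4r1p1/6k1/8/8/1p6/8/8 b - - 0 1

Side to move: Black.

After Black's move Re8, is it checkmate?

After Re8: white king on h8; in check: yes, from the black rook on e8.
King squares — g7: attacked by Kg6; h7: attacked by Kg6; g8: attacked by Re8.
White has no legal moves → checkmate.

yes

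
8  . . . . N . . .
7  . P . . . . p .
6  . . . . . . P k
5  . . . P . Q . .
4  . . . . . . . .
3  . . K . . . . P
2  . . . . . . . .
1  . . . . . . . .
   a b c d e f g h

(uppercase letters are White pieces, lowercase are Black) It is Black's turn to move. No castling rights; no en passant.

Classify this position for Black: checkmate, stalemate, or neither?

Black to move; black king on h6.
In check: no.
King squares — g5: attacked by Qf5; h5: attacked by Qf5; g6: attacked by Qf5; g7: own pawn; h7: attacked by Pg6.
Legal moves for Black: none.
Not in check and no legal moves → stalemate.

stalemate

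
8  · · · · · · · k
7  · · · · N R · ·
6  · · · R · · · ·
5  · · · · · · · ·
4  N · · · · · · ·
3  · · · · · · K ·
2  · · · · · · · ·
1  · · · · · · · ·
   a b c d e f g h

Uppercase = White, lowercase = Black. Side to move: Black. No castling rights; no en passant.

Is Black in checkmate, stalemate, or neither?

stalemate

Black to move; black king on h8.
In check: no.
King squares — g7: attacked by Rf7; h7: attacked by Rf7; g8: attacked by Ne7.
Legal moves for Black: none.
Not in check and no legal moves → stalemate.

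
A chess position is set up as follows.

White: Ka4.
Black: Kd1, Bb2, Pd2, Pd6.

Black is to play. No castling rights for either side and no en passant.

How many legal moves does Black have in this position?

Black to move; king on d1.
In check: no.
Legal moves: Bh8, Bg7, Bf6, Be5, Bd4, Bc3, Ba3, Bc1, Ba1, Ke2, Kc2, Ke1, Kc1, d5.
Count: 14.

14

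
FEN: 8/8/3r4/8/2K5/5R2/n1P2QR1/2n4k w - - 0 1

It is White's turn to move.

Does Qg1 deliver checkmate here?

yes

After Qg1: black king on h1; in check: yes, from the white queen on g1.
King squares — g1: attacked by Rg2; g2: attacked by Qg1; h2: attacked by Qg1.
Black has no legal moves → checkmate.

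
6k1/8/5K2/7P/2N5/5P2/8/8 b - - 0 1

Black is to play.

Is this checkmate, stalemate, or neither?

neither

Black to move; black king on g8.
In check: no.
Legal moves for Black: Kh8, Kf8, Kh7.
Black has 3 legal moves and is not in check → neither.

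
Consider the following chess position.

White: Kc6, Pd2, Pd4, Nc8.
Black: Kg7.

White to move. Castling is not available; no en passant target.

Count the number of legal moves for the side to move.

14

White to move; king on c6.
In check: no.
Legal moves: Ne7, Na7, Nd6, Nb6, Kd7, Kc7, Kb7, Kd6, Kb6, Kd5, Kc5, Kb5, d5, d3.
Count: 14.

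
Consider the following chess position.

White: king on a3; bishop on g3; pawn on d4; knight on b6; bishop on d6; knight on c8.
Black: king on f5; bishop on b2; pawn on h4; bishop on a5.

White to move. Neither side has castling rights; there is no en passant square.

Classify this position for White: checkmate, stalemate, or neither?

neither

White to move; white king on a3.
In check: yes, from the black bishop on b2.
Legal moves for White: Ka4, Kb3, Kxb2, Ka2.
White is in check but has 4 legal moves → neither.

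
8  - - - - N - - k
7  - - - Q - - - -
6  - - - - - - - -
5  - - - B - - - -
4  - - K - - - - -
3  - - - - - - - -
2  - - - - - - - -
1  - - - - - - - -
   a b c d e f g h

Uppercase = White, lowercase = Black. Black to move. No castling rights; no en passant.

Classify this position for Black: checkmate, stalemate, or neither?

stalemate

Black to move; black king on h8.
In check: no.
King squares — g7: attacked by Qd7; h7: attacked by Qd7; g8: attacked by Bd5.
Legal moves for Black: none.
Not in check and no legal moves → stalemate.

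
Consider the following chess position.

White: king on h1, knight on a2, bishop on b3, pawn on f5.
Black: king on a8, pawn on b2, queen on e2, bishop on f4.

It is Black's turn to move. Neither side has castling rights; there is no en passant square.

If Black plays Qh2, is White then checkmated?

After Qh2: white king on h1; in check: yes, from the black queen on h2.
King squares — g1: attacked by Qh2; g2: attacked by Qh2; h2: attacked by Bf4.
White has no legal moves → checkmate.

yes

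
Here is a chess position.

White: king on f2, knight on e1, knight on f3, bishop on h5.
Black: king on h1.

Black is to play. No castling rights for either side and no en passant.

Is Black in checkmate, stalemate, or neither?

stalemate

Black to move; black king on h1.
In check: no.
King squares — g1: attacked by Kf2; g2: attacked by Ne1; h2: attacked by Nf3.
Legal moves for Black: none.
Not in check and no legal moves → stalemate.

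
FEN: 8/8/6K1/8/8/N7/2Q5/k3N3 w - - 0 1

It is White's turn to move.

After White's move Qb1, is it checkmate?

After Qb1: black king on a1; in check: yes, from the white queen on b1.
King squares — b1: attacked by Na3; a2: attacked by Qb1; b2: attacked by Qb1.
Black has no legal moves → checkmate.

yes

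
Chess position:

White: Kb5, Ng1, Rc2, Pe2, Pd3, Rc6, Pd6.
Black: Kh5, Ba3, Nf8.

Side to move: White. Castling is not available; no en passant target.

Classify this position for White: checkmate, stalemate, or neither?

White to move; white king on b5.
In check: no.
Legal moves for White include: Rc8, Rc7, Rb6, Ra6, R6c5+, R6c4, R6c3, Kb6, Ka6, Ka5, Kc4, Ka4, R2c5+, R2c4, R2c3, Rd2, Rb2, Ra2, ... (list truncated; more exist).
White has legal moves and is not in check → neither.

neither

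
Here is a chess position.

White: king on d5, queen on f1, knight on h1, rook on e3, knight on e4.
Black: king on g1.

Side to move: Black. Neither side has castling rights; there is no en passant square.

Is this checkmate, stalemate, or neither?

neither

Black to move; black king on g1.
In check: yes, from the white queen on f1.
Legal moves for Black: Kh2, Kxf1.
Black is in check but has 2 legal moves → neither.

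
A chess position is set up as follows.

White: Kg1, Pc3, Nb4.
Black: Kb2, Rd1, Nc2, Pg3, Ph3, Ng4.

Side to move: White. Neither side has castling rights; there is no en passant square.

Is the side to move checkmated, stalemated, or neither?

White to move; white king on g1.
In check: yes, from the black rook on d1.
King squares — f1: attacked by Rd1; h1: attacked by Rd1; f2: attacked by Pg3; g2: attacked by Ph3; h2: attacked by Pg3.
Legal moves for White: none.
In check with no legal moves → checkmate.

checkmate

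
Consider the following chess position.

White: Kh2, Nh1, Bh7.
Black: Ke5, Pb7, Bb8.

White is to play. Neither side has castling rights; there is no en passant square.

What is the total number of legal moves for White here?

13

White to move; king on h2.
In check: no.
Legal moves: Bg8, Bg6, Bf5, Be4, Bd3, Bc2, Bb1, Kh3, Kg3, Kg2, Kg1, Ng3, Nf2.
Count: 13.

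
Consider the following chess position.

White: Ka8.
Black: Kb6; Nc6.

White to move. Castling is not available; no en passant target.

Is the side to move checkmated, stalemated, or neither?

White to move; white king on a8.
In check: no.
King squares — a7: attacked by Kb6; b7: attacked by Kb6; b8: attacked by Nc6.
Legal moves for White: none.
Not in check and no legal moves → stalemate.

stalemate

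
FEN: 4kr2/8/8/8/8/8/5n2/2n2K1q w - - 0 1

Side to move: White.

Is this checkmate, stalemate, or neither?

checkmate

White to move; white king on f1.
In check: yes, from the black queen on h1.
King squares — e1: attacked by Qh1; g1: attacked by Qh1; e2: attacked by Nc1; f2: attacked by Rf8; g2: attacked by Qh1.
Legal moves for White: none.
In check with no legal moves → checkmate.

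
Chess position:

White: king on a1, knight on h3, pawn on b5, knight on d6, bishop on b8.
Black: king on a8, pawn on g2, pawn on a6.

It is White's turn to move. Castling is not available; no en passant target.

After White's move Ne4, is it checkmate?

no

After Ne4: black king on a8; in check: no.
Black is not in check, so this cannot be checkmate.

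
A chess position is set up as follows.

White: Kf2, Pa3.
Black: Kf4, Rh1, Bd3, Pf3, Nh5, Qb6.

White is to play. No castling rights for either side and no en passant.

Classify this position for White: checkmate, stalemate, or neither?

checkmate

White to move; white king on f2.
In check: yes, from the black queen on b6.
King squares — e1: attacked by Rh1; f1: attacked by Rh1; g1: attacked by Rh1; e2: attacked by Bd3; g2: attacked by Pf3; e3: attacked by Kf4; f3: attacked by Kf4; g3: attacked by Kf4.
Legal moves for White: none.
In check with no legal moves → checkmate.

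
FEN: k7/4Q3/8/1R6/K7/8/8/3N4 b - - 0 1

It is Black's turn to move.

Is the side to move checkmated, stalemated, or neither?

Black to move; black king on a8.
In check: no.
King squares — a7: attacked by Qe7; b7: attacked by Rb5; b8: attacked by Rb5.
Legal moves for Black: none.
Not in check and no legal moves → stalemate.

stalemate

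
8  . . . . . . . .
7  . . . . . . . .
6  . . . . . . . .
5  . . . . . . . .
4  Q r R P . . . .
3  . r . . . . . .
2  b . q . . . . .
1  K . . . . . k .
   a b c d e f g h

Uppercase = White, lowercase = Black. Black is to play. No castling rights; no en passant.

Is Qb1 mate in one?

yes

After Qb1: white king on a1; in check: yes, from the black queen on b1.
King squares — b1: attacked by Ba2; a2: attacked by Qb1; b2: attacked by Qb1.
White has no legal moves → checkmate.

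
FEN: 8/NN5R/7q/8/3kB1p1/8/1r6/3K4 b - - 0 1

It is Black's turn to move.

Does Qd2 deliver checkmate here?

yes

After Qd2: white king on d1; in check: yes, from the black queen on d2.
King squares — c1: attacked by Qd2; e1: attacked by Qd2; c2: attacked by Rb2; d2: attacked by Rb2; e2: attacked by Qd2.
White has no legal moves → checkmate.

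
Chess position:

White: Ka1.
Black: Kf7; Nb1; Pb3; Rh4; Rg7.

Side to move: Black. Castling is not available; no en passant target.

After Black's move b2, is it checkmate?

no

After b2: white king on a1; in check: yes, from the black pawn on b2.
White has 3 legal replies: Kxb2, Ka2, Kxb1.
In check but a legal move exists → not checkmate.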